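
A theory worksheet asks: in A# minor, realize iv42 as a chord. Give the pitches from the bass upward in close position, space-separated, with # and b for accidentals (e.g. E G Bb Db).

The numeral's case and figure indicate a minor seventh chord. In A# minor its root, the fourth degree, is D#.
Stacking thirds from D# gives D#-F#-A#-C#.
The figured bass 42 indicates third inversion, placing the seventh (C#) in the bass: C#-D#-F#-A#.

C# D# F# A#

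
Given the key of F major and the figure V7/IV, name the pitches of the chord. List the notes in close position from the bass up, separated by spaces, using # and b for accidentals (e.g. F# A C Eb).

F A C Eb

V7/IV is a secondary dominant — the dominant seventh of IV. IV in F major is Bb, so the applied chord's root is F, a perfect fifth above.
Building a dominant seventh chord on F gives F-A-C-Eb.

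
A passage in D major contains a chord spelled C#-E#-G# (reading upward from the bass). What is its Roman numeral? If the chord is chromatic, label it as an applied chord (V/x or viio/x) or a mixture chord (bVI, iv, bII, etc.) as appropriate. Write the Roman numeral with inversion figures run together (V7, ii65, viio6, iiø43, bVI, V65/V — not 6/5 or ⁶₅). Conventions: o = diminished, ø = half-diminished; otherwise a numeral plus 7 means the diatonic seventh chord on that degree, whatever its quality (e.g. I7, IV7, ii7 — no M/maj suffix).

V/iii

The pitches C#-E#-G# form a major triad rooted on C#.
C# is not a diatonic chord root with this quality in D major, but it lies a perfect fifth above F# (iii), so the chord functions as an applied dominant of iii.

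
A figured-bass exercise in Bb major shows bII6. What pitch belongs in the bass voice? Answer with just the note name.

Eb

bII in Bb major has root Cb; the chord is Cb-Eb-Gb.
The figure 6 means first inversion — the third is in the bass.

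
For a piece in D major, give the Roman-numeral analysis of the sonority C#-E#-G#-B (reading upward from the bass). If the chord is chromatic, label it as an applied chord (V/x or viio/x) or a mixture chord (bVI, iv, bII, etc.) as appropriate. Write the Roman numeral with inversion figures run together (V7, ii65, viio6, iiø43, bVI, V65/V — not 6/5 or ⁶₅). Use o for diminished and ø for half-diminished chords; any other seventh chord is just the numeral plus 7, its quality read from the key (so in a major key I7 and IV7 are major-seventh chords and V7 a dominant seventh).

The pitches C#-E#-G#-B form a dominant seventh chord rooted on C#.
C# is not a diatonic chord root with this quality in D major, but it lies a perfect fifth above F# (iii), so the chord functions as an applied dominant of iii.

V7/iii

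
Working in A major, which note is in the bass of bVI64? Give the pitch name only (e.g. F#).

C

bVI in A major has root F; the chord is F-A-C.
The figure 64 means second inversion — the fifth is in the bass.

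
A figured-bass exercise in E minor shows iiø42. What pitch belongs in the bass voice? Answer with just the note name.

iiø in E minor has root F#; the chord is F#-A-C-E.
The figure 42 means third inversion — the seventh is in the bass.

E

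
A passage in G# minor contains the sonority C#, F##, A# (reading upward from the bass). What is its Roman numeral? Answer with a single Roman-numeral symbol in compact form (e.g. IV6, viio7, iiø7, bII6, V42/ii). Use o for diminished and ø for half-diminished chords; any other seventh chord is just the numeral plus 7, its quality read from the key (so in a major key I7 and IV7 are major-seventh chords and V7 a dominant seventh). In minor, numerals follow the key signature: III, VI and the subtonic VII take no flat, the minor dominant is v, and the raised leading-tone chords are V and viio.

The pitches F##-A#-C# form a diminished triad rooted on F##.
F## is scale degree 7 in G# minor, and a diminished triad on that degree is written viio.
With C# in the bass the chord is in second inversion, so the figured bass is 64.

viio64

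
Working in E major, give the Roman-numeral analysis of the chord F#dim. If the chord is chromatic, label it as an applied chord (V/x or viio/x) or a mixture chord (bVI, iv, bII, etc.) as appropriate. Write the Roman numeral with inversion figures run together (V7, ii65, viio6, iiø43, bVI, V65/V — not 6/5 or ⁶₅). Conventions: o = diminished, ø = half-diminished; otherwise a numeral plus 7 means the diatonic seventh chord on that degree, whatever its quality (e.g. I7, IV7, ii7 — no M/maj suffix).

Stacked in thirds the chord is F#-A-C: a diminished triad on F#.
F# is the second degree of E major. This is the diminished supertonic triad, borrowed from the parallel minor.

iio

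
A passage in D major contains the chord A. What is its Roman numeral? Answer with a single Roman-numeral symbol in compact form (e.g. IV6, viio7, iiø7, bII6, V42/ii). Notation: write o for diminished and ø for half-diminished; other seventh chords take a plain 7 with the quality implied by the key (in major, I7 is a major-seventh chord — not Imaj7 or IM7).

Stacked in thirds the chord is A-C#-E: a major triad on A.
A is scale degree 5 in D major, and a major triad on that degree is written V.

V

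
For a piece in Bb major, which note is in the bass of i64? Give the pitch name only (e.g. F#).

F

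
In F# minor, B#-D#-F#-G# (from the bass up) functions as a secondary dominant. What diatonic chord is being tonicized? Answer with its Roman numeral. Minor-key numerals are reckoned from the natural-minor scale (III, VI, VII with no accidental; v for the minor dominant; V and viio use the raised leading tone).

V

The chord is a dominant seventh chord on G#.
A dominant resolves down a perfect fifth: G# → C#. In F# minor, C# is scale degree 5, i.e. V.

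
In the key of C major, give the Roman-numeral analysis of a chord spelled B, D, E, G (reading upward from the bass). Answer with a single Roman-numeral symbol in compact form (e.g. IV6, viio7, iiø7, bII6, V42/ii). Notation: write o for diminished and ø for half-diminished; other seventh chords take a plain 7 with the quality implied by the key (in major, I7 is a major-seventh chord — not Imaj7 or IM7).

iii43

The pitches E-G-B-D form a minor seventh chord rooted on E.
In C major, E is the mediant; the diatonic minor seventh chord there is iii7.
With B in the bass the chord is in second inversion, so the figured bass is 43.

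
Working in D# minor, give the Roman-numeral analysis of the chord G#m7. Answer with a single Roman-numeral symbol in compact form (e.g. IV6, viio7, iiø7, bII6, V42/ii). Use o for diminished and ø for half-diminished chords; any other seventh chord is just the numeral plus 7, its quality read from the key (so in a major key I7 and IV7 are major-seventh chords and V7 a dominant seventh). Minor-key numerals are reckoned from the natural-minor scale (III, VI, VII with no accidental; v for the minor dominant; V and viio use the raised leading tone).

iv7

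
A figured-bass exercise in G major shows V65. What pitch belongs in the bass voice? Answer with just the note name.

V in G major has root D; the chord is D-F#-A-C.
The figure 65 means first inversion — the third is in the bass.

F#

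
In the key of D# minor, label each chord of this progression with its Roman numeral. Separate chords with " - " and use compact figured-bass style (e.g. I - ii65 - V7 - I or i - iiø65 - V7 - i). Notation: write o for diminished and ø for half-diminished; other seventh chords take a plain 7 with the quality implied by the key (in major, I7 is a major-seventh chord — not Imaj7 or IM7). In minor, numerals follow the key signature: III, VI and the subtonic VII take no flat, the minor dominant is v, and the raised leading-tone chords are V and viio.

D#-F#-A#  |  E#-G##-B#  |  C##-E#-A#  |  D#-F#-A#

D#-F#-A#: minor triad on D# = scale degree 1 → i.
E#-G##-B#: a major triad on E#, the applied dominant of V → V/V.
C##-E#-A#: root A# is the dominant; major triad there is V6.
D#-F#-A#: root D# is the tonic; minor triad there is i.

i - V/V - V6 - i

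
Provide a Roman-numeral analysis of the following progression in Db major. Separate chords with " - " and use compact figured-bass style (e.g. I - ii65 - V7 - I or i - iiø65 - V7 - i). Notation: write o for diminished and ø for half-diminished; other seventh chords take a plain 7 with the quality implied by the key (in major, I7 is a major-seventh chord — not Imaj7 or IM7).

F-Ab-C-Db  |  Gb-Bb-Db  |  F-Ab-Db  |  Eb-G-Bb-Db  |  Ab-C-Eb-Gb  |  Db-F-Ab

F-Ab-C-Db: root Db is the tonic; major seventh chord there is I65.
Gb-Bb-Db: root Gb is the subdominant; major triad there is IV.
F-Ab-Db: major triad on Db = scale degree 1 → I6.
Eb-G-Bb-Db: a dominant seventh chord on Eb, the applied dominant of V → V7/V.
Ab-C-Eb-Gb: dominant seventh chord on Ab = scale degree 5 → V7.
Db-F-Ab: major triad on Db = scale degree 1 → I.

I65 - IV - I6 - V7/V - V7 - I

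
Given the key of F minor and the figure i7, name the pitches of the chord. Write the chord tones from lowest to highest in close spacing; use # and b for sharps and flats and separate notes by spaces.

In F minor, the tonic is F, and the diatonic chord built there is a minor seventh chord.
That chord is spelled F-Ab-C-Eb.

F Ab C Eb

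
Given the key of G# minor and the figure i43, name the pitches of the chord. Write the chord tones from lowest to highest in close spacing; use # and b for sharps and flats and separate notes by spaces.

D# F# G# B

In G# minor, the first degree is G#, and the diatonic chord built there is a minor seventh chord.
Stacking thirds from G# gives G#-B-D#-F#.
With the 43 figure the chord is in second inversion; from the bass D# upward in close position it reads D#-F#-G#-B.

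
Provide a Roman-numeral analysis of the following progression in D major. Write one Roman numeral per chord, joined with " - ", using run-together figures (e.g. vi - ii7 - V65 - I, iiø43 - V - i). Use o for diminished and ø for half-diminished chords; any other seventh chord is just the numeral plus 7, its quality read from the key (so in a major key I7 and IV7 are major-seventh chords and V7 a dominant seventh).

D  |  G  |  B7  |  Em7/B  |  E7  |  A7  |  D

I - IV - V7/ii - ii43 - V7/V - V7 - I

D has root D, degree 1 in D major, so I.
G: root G is the subdominant; major triad there is IV.
B7 is the secondary dominant of ii (dominant seventh chord on B): V7/ii.
Em7/B: minor seventh chord on E = scale degree 2 → ii43.
E7 is the secondary dominant of V (dominant seventh chord on E): V7/V.
A7 has root A, degree 5 in D major, so V7.
D has root D, degree 1 in D major, so I.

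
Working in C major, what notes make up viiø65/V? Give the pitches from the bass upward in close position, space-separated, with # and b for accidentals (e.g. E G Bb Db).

A C E F#

The slash marks an applied leading-tone chord: viio of V. In C major, V is G, so the leading tone to it is F#, a half step below.
Building a half-diminished seventh chord on F# gives F#-A-C-E.
The figured bass 65 indicates first inversion, placing the third (A) in the bass: A-C-E-F#.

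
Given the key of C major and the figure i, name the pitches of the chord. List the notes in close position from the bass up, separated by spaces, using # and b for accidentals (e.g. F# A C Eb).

Scale degree 1 in C major is C; here the chord built on it is altered to a minor triad. i is the minor tonic, borrowed from the parallel minor.
So the chord is C-Eb-G.

C Eb G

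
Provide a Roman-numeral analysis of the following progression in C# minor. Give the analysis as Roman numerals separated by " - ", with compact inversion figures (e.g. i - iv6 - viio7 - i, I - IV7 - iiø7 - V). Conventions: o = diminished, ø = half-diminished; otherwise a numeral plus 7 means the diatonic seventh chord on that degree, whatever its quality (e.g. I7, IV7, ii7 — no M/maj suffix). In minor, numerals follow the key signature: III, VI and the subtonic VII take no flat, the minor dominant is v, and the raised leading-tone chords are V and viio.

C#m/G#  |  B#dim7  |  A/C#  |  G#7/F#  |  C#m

i64 - viio7 - VI6 - V42 - i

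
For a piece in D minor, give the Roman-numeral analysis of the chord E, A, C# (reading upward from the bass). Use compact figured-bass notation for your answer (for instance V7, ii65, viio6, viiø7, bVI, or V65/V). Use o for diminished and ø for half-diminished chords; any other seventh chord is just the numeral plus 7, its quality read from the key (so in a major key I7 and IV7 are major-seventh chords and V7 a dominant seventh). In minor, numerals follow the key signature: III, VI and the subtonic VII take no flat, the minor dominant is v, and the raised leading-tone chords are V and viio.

V64

Stacked in thirds the chord is A-C#-E: a major triad on A.
In D minor, A is the dominant; the diatonic major triad there is V.
With E in the bass the chord is in second inversion, so the figured bass is 64.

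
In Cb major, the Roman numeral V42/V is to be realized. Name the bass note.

The applied chord V42/V is rooted on Db: Db-F-Ab-Cb.
The figure 42 means third inversion — the seventh is in the bass.

Cb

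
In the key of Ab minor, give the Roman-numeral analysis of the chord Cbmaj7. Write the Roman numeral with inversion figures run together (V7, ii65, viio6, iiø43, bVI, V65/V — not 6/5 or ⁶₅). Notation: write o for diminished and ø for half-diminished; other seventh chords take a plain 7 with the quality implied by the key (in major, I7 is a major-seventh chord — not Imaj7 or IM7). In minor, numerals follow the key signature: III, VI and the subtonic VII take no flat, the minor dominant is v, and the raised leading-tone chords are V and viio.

III7

Stacked in thirds the chord is Cb-Eb-Gb-Bb: a major seventh chord on Cb.
Cb is scale degree 3 in Ab minor, and a major seventh chord on that degree is written III7.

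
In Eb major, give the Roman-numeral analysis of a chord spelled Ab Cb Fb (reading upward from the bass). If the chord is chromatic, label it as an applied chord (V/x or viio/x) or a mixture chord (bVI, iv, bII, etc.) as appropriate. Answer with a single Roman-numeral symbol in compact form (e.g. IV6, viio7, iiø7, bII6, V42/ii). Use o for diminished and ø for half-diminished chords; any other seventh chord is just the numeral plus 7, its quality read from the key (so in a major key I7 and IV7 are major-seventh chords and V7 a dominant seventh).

Stacked in thirds the chord is Fb-Ab-Cb: a major triad on Fb.
Fb is the lowered second degree of Eb major (diatonic 2 would be F). This is the Neapolitan sixth — a major triad on the lowered second degree, here in its customary first inversion.
With Ab in the bass the chord is in first inversion, so the figured bass is 6.

bII6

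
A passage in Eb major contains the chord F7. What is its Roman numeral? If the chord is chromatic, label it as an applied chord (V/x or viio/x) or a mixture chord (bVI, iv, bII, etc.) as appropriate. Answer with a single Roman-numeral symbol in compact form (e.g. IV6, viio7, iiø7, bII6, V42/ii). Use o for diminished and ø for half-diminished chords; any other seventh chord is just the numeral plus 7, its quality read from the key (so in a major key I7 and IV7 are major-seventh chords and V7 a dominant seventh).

V7/V

Stacked in thirds the chord is F-A-C-Eb: a dominant seventh chord on F.
F is not a diatonic chord root with this quality in Eb major, but it lies a perfect fifth above Bb (V), so the chord functions as an applied dominant of V.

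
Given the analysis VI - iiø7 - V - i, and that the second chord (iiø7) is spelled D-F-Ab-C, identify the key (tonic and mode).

C minor

iiø7 is given as D-F-Ab-C — a half-diminished seventh chord with root D.
Counting down one scale step from D places the tonic on C; a half-diminished seventh chord on degree 2 is diatonic only in minor.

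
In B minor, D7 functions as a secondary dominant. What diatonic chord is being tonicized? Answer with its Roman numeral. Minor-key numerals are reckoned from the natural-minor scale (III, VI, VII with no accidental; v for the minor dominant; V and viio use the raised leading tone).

The chord is a dominant seventh chord on D.
A dominant resolves down a perfect fifth: D → G. In B minor, G is scale degree 6, i.e. VI.

VI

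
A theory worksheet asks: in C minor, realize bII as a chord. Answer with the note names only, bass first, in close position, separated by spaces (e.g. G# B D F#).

Db F Ab

Scale degree 2 in C minor is D; lowering it a half step gives Db. bII is the Neapolitan chord — a major triad on the lowered second degree.
So the chord is Db-F-Ab.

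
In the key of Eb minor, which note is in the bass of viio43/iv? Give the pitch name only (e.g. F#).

Db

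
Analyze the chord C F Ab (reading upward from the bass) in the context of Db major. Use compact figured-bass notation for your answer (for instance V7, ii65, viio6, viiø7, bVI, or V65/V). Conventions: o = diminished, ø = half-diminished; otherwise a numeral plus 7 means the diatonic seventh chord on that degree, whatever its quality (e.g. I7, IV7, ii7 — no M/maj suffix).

iii64

Stacked in thirds the chord is F-Ab-C: a minor triad on F.
F is scale degree 3 in Db major, and a minor triad on that degree is written iii.
With C in the bass the chord is in second inversion, so the figured bass is 64.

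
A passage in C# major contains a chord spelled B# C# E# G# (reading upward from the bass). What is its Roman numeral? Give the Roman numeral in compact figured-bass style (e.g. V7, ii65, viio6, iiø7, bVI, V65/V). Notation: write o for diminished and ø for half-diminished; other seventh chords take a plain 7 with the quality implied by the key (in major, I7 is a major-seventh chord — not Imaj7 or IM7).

I42

The pitches C#-E#-G#-B# form a major seventh chord rooted on C#.
C# is scale degree 1 in C# major, and a major seventh chord on that degree is written I7.
With B# in the bass the chord is in third inversion, so the figured bass is 42.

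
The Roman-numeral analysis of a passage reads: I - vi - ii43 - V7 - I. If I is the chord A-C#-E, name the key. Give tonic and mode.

A major

The anchor chord is a major triad on A, labeled I.
If A is scale degree 1 and the mode makes that degree carry a major triad, the tonic is A and the mode is major.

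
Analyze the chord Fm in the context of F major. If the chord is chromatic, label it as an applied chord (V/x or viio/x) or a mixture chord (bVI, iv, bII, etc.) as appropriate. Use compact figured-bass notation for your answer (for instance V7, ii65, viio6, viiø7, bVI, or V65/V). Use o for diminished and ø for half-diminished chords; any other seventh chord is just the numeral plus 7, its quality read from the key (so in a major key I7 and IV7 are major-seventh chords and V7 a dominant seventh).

i

The pitches F-Ab-C form a minor triad rooted on F.
F is the first degree of F major. This is the minor tonic, borrowed from the parallel minor.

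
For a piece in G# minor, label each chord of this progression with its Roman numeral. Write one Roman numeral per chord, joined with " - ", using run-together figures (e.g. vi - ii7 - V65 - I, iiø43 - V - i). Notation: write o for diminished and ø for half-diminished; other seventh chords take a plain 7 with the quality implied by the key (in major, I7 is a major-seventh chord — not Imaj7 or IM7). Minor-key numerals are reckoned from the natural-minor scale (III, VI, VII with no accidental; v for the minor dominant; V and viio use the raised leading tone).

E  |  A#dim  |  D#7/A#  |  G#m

E: major triad on E = scale degree 6 → VI.
A#dim has root A#, degree 2 in G# minor, so iio.
D#7/A#: root D# is the dominant; dominant seventh chord there is V43.
G#m has root G#, degree 1 in G# minor, so i.

VI - iio - V43 - i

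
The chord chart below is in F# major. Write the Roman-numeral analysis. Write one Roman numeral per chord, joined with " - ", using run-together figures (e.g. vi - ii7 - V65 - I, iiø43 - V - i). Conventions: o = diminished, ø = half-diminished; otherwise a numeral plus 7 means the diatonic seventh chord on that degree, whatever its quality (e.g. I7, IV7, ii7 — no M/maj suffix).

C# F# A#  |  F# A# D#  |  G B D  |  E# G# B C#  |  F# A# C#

C#-F#-A#: major triad on F# = scale degree 1 → I64.
F#-A#-D#: root D# is the submediant; minor triad there is vi6.
G-B-D is non-diatonic — a major triad on the lowered supertonic (G): the Neapolitan chord, bII.
E#-G#-B-C#: root C# is the dominant; dominant seventh chord there is V65.
F#-A#-C# has root F#, degree 1 in F# major, so I.

I64 - vi6 - bII - V65 - I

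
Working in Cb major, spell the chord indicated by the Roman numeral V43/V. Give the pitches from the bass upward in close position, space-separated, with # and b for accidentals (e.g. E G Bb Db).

The slash means an applied dominant: we want the dominant of V. In Cb major, V is Gb major, and its dominant is built on Db.
Building a dominant seventh chord on Db gives Db-F-Ab-Cb.
The figured bass 43 indicates second inversion, placing the fifth (Ab) in the bass: Ab-Cb-Db-F.

Ab Cb Db F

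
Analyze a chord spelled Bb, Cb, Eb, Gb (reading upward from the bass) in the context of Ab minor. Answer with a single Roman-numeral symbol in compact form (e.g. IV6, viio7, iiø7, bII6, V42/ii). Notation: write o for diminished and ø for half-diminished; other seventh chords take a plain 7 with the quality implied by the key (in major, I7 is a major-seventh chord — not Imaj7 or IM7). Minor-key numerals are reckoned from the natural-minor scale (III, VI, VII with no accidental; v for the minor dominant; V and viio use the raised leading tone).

III42

The pitches Cb-Eb-Gb-Bb form a major seventh chord rooted on Cb.
Cb is scale degree 3 in Ab minor, and a major seventh chord on that degree is written III7.
With Bb in the bass the chord is in third inversion, so the figured bass is 42.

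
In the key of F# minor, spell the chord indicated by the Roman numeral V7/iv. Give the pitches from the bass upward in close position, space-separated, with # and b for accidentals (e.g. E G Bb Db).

V7/iv is a secondary dominant — the dominant seventh of iv. iv in F# minor is B, so the applied chord's root is F#, a perfect fifth above.
Building a dominant seventh chord on F# gives F#-A#-C#-E.

F# A# C# E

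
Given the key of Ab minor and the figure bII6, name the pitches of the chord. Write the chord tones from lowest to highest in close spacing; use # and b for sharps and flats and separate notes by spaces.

Db Fb Bbb

bII6 is the Neapolitan sixth — a major triad on the lowered second degree, here in its customary first inversion. In Ab minor that root is Bbb.
So the chord is Bbb-Db-Fb, a major triad.
The figured bass 6 indicates first inversion, placing the third (Db) in the bass: Db-Fb-Bbb.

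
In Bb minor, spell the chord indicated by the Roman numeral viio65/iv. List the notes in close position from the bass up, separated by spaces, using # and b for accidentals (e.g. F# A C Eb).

The slash marks an applied leading-tone chord: viio of iv. In Bb minor, iv is Eb, so the leading tone to it is D, a half step below.
Building a fully diminished seventh chord on D gives D-F-Ab-Cb.
The figured bass 65 indicates first inversion, placing the third (F) in the bass: F-Ab-Cb-D.

F Ab Cb D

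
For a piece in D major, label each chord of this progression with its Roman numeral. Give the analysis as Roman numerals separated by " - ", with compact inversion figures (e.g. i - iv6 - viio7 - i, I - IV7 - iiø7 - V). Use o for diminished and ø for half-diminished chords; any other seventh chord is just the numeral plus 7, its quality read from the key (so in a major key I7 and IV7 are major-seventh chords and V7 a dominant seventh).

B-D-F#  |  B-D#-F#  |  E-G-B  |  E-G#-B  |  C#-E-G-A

B-D-F# has root B, degree 6 in D major, so vi.
B-D#-F#: chromatic; B is V of ii, so V/ii.
E-G-B: minor triad on E = scale degree 2 → ii.
E-G#-B: a major triad on E, the applied dominant of V → V/V.
C#-E-G-A has root A, degree 5 in D major, so V65.

vi - V/ii - ii - V/V - V65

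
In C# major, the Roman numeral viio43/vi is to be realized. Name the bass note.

D#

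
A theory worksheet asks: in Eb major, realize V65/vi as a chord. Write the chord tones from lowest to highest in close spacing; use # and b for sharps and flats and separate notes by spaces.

B D F G

V65/vi is a secondary dominant — the dominant seventh of vi. vi in Eb major is C, so the applied chord's root is G, a perfect fifth above.
Building a dominant seventh chord on G gives G-B-D-F.
The figured bass 65 indicates first inversion, placing the third (B) in the bass: B-D-F-G.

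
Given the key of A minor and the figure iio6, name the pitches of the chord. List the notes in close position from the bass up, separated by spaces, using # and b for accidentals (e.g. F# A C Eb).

In A minor, scale degree 2 is B, and the diatonic chord built there is a diminished triad.
That chord is spelled B-D-F.
With the 6 figure the chord is in first inversion; from the bass D upward in close position it reads D-F-B.

D F B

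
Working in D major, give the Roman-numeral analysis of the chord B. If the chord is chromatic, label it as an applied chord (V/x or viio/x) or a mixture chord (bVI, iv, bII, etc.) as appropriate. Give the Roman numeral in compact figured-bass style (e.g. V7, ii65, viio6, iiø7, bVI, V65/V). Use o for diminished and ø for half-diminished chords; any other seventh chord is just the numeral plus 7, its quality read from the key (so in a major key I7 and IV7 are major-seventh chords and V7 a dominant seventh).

The pitches B-D#-F# form a major triad rooted on B.
B is not a diatonic chord root with this quality in D major, but it lies a perfect fifth above E (ii), so the chord functions as an applied dominant of ii.

V/ii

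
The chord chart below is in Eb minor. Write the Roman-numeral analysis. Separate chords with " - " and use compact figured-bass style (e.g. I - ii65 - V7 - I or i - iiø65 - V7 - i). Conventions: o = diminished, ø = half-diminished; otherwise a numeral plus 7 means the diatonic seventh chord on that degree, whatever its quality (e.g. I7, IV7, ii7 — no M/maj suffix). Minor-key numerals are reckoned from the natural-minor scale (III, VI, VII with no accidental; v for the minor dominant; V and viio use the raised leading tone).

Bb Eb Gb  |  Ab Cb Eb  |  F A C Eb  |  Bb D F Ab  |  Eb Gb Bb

Bb-Eb-Gb: root Eb is the tonic; minor triad there is i64.
Ab-Cb-Eb: root Ab is the subdominant; minor triad there is iv.
F-A-C-Eb: a dominant seventh chord on F, the applied dominant of V → V7/V.
Bb-D-F-Ab: root Bb is the dominant; dominant seventh chord there is V7.
Eb-Gb-Bb has root Eb, degree 1 in Eb minor, so i.

i64 - iv - V7/V - V7 - i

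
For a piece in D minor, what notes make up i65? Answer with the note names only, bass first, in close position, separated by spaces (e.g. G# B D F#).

F A C D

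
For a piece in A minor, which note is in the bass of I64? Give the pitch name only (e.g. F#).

E

I in A minor has root A; the chord is A-C#-E.
The figure 64 means second inversion — the fifth is in the bass.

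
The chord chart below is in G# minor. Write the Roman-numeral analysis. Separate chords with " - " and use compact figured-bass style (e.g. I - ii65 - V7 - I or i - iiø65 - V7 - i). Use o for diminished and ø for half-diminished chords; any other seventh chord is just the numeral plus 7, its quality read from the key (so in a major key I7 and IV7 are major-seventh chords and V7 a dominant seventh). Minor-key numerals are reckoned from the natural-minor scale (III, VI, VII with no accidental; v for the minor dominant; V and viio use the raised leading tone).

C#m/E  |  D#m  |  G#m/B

iv6 - v - i6

C#m/E has root C#, degree 4 in G# minor, so iv6.
D#m: minor triad on D# = scale degree 5 → v.
G#m/B has root G#, degree 1 in G# minor, so i6.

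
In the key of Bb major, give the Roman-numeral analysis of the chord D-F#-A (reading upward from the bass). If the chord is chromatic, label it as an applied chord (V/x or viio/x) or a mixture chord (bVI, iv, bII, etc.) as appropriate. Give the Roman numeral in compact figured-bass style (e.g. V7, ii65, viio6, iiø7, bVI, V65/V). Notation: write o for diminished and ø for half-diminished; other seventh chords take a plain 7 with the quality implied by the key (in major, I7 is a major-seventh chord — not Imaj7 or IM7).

V/vi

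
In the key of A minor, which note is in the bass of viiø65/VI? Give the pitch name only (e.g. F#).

The applied chord viiø65/VI is rooted on E: E-G-Bb-D.
The figure 65 means first inversion — the third is in the bass.

G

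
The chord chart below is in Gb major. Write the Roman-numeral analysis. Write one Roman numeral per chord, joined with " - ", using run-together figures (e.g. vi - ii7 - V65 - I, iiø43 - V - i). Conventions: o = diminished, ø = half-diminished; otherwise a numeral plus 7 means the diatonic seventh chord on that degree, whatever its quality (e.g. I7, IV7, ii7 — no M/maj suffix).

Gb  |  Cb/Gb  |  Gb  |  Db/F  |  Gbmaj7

Gb has root Gb, degree 1 in Gb major, so I.
Cb/Gb: major triad on Cb = scale degree 4 → IV64.
Gb: major triad on Gb = scale degree 1 → I.
Db/F: major triad on Db = scale degree 5 → V6.
Gbmaj7 has root Gb, degree 1 in Gb major, so I7.

I - IV64 - I - V6 - I7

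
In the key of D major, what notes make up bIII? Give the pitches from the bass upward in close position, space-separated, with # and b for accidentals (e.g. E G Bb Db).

F A C

bIII is a major triad on the lowered third degree, borrowed from the parallel minor. In D major that root is F.
So the chord is F-A-C, a major triad.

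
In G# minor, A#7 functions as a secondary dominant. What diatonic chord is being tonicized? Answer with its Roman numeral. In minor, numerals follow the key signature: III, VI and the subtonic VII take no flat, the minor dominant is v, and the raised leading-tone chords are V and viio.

The chord is a dominant seventh chord on A#.
A dominant resolves down a perfect fifth: A# → D#. In G# minor, D# is scale degree 5, i.e. V.

V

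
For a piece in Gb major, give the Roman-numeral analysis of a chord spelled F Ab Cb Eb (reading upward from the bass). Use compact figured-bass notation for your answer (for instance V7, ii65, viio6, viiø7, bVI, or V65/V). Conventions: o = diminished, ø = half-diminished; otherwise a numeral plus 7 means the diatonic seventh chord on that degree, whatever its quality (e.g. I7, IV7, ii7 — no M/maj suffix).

viiø7

Stacked in thirds the chord is F-Ab-Cb-Eb: a half-diminished seventh chord on F.
In Gb major, F is the leading tone; the diatonic half-diminished seventh chord there is viiø7.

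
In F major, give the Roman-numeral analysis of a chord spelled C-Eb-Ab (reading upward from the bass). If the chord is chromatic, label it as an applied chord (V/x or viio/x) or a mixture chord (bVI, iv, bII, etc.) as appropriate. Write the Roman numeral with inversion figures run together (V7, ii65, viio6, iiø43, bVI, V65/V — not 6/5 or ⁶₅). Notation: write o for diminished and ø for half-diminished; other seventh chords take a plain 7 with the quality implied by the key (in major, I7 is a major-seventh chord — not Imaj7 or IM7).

bIII6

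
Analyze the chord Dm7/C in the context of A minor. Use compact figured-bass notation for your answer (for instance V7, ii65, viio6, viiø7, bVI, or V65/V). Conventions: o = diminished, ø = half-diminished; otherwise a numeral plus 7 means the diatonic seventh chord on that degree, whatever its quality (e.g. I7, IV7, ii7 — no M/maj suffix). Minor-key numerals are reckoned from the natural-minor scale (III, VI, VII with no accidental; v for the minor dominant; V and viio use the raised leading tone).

iv42

The pitches D-F-A-C form a minor seventh chord rooted on D.
In A minor, D is the subdominant; the diatonic minor seventh chord there is iv7.
With C in the bass the chord is in third inversion, so the figured bass is 42.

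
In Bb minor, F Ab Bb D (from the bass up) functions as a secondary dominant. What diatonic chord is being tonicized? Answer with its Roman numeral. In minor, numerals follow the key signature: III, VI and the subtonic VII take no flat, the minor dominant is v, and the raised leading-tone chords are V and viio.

The chord is a dominant seventh chord on Bb.
A dominant resolves down a perfect fifth: Bb → Eb. In Bb minor, Eb is scale degree 4, i.e. iv.

iv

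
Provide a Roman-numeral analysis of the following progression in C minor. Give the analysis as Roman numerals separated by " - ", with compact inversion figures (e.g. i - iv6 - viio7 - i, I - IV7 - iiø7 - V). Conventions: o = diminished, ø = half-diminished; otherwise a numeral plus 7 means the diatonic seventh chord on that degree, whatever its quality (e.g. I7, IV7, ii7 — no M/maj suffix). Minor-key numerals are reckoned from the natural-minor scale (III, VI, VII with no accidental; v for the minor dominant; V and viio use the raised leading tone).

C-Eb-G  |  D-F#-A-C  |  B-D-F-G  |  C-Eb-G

C-Eb-G: root C is the tonic; minor triad there is i.
D-F#-A-C: chromatic; D is V of V, so V7/V.
B-D-F-G: root G is the dominant; dominant seventh chord there is V65.
C-Eb-G: minor triad on C = scale degree 1 → i.

i - V7/V - V65 - i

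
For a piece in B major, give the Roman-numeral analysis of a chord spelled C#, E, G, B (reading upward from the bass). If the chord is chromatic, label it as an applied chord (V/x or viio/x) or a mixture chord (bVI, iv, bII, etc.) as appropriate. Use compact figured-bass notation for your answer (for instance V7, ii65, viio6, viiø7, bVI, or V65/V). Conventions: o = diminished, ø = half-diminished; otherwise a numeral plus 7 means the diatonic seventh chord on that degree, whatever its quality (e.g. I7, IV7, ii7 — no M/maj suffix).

Stacked in thirds the chord is C#-E-G-B: a half-diminished seventh chord on C#.
C# is the second degree of B major. This is the half-diminished supertonic seventh, borrowed from the parallel minor.

iiø7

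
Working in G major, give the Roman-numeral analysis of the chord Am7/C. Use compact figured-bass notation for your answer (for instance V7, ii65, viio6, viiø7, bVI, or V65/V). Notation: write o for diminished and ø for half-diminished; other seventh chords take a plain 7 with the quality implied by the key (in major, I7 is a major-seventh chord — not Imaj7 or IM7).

Stacked in thirds the chord is A-C-E-G: a minor seventh chord on A.
In G major, A is the supertonic; the diatonic minor seventh chord there is ii7.
With C in the bass the chord is in first inversion, so the figured bass is 65.

ii65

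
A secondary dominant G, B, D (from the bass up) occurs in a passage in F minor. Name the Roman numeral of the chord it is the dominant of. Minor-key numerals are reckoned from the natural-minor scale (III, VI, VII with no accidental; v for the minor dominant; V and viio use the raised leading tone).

V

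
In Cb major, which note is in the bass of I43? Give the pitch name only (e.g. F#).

Gb

I in Cb major has root Cb; the chord is Cb-Eb-Gb-Bb.
The figure 43 means second inversion — the fifth is in the bass.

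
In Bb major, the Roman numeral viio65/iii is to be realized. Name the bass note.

The applied chord viio65/iii is rooted on C#: C#-E-G-Bb.
The figure 65 means first inversion — the third is in the bass.

E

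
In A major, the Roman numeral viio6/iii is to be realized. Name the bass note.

D#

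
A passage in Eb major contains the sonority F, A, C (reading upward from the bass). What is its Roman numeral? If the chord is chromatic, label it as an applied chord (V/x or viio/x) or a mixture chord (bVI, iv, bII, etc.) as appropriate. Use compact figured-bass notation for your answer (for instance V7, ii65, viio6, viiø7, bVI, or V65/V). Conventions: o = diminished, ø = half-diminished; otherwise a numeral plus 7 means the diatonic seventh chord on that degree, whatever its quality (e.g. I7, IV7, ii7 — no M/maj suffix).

Stacked in thirds the chord is F-A-C: a major triad on F.
F is not a diatonic chord root with this quality in Eb major, but it lies a perfect fifth above Bb (V), so the chord functions as an applied dominant of V.

V/V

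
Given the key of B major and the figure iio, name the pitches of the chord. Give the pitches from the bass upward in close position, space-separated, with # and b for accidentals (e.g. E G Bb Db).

iio is the diminished supertonic triad, borrowed from the parallel minor. In B major that root is C#.
So the chord is C#-E-G, a diminished triad.

C# E G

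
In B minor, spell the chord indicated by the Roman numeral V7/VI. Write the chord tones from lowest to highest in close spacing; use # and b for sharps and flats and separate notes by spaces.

V7/VI is a secondary dominant — the dominant seventh of VI. VI in B minor is G, so the applied chord's root is D, a perfect fifth above.
Building a dominant seventh chord on D gives D-F#-A-C.

D F# A C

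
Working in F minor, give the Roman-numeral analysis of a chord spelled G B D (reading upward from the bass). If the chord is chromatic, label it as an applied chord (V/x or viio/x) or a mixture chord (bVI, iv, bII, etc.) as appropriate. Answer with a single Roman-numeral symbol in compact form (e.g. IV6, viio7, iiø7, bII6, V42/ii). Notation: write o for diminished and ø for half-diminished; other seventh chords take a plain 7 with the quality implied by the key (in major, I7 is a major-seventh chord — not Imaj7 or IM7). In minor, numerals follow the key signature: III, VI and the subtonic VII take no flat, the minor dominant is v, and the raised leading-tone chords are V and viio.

V/V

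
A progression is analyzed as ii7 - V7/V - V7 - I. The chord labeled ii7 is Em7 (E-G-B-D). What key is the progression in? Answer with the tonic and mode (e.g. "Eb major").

D major

ii7 is given as E-G-B-D — a minor seventh chord with root E.
ii7 on E implies E is the supertonic; that puts the tonic at D, and the lowercase numeral fits major mode.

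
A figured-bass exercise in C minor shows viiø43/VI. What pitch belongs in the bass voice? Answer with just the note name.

The applied chord viiø43/VI is rooted on G: G-Bb-Db-F.
The figure 43 means second inversion — the fifth is in the bass.

Db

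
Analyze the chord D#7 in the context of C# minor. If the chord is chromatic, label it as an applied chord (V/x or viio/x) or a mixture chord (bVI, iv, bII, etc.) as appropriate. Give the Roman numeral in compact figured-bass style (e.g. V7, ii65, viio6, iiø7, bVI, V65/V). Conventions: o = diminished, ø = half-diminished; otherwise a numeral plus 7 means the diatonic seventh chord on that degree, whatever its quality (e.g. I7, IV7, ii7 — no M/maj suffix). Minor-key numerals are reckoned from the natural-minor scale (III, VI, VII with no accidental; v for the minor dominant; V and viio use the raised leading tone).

V7/V

Stacked in thirds the chord is D#-F##-A#-C#: a dominant seventh chord on D#.
D# is not a diatonic chord root with this quality in C# minor, but it lies a perfect fifth above G# (V), so the chord functions as an applied dominant of V.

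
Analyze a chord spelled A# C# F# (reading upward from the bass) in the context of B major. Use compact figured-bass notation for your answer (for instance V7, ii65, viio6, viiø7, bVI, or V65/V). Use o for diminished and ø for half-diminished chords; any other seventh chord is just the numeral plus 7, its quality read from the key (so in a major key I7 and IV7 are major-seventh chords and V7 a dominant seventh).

V6

The pitches F#-A#-C# form a major triad rooted on F#.
In B major, F# is the dominant; the diatonic major triad there is V.
With A# in the bass the chord is in first inversion, so the figured bass is 6.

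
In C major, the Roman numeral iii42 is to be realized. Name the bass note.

D

iii in C major has root E; the chord is E-G-B-D.
The figure 42 means third inversion — the seventh is in the bass.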